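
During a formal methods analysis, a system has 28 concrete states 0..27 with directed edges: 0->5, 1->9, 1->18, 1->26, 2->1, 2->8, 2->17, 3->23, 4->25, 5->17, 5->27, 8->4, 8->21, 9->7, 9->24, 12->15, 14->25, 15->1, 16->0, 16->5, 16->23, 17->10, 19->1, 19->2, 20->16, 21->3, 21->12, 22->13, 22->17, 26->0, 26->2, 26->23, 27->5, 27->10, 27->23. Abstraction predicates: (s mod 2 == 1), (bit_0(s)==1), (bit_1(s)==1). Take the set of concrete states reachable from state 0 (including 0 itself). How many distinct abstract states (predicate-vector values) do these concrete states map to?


BFS from 0:
Concrete reachable: {0, 5, 10, 17, 23, 27}
Abstract via predicates (s mod 2 == 1), (bit_0(s)==1), (bit_1(s)==1):
  (0,0,0) <- {0}
  (0,0,1) <- {10}
  (1,1,0) <- {5, 17}
  (1,1,1) <- {23, 27}
Distinct abstract states = 4

4


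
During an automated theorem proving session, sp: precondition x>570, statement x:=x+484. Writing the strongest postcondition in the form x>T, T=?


Formula: sp(P, x:=E) = exists old_x. (x = E[old_x/x]) AND P[old_x/x] (old_x is the value of x before the assignment; eliminate old_x by solving x = E[old_x/x] for old_x)
Step 1: Precondition P: x>570, i.e. old_x > 570
Step 2: Assignment gives x = old_x + 484, so old_x = x - 484
Step 3: Substitute into P: x - 484 > 570
Step 4: Simplify: x > 570+484 = 1054

1054


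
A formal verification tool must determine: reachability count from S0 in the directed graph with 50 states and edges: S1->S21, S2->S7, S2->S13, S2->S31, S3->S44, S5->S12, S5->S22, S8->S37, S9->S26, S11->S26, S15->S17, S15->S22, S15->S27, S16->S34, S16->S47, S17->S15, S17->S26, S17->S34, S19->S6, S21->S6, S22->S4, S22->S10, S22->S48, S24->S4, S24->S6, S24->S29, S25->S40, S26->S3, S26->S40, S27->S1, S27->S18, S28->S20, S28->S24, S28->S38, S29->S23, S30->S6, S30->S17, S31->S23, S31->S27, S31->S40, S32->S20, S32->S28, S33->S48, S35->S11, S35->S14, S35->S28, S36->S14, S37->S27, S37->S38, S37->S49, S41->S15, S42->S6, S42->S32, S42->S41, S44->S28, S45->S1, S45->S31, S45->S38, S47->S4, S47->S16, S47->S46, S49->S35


BFS from S0:
  layer 0: {S0}
Reachable set: {S0}
Count = 1

1


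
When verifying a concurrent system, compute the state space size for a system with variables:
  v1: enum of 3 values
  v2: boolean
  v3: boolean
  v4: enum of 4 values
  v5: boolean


State space = product of domain sizes of all variables.
Domain sizes:
  v1 (enum of 3 values): 3
  v2 (boolean): 2
  v3 (boolean): 2
  v4 (enum of 4 values): 4
  v5 (boolean): 2
Product = 3 * 2 * 2 * 4 * 2 = 96

96


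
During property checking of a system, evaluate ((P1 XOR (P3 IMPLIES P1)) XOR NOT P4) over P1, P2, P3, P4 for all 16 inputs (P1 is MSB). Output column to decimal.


Formula: ((P1 XOR (P3 IMPLIES P1)) XOR NOT P4) over P1, P2, P3, P4 (16 rows)
Evaluate each row (bits = P1,P2,P3,P4, MSB first):
  row 0 [0000]: ((0 XOR (0 IMPLIES 0)) XOR NOT 0) -> 0
  row 1 [0001]: ((0 XOR (0 IMPLIES 0)) XOR NOT 1) -> 1
  row 2 [0010]: ((0 XOR (1 IMPLIES 0)) XOR NOT 0) -> 1
  row 3 [0011]: ((0 XOR (1 IMPLIES 0)) XOR NOT 1) -> 0
  row 4 [0100]: ((0 XOR (0 IMPLIES 0)) XOR NOT 0) -> 0
  row 5 [0101]: ((0 XOR (0 IMPLIES 0)) XOR NOT 1) -> 1
  row 6 [0110]: ((0 XOR (1 IMPLIES 0)) XOR NOT 0) -> 1
  row 7 [0111]: ((0 XOR (1 IMPLIES 0)) XOR NOT 1) -> 0
  row 8 [1000]: ((1 XOR (0 IMPLIES 1)) XOR NOT 0) -> 1
  row 9 [1001]: ((1 XOR (0 IMPLIES 1)) XOR NOT 1) -> 0
  row 10 [1010]: ((1 XOR (1 IMPLIES 1)) XOR NOT 0) -> 1
  row 11 [1011]: ((1 XOR (1 IMPLIES 1)) XOR NOT 1) -> 0
  row 12 [1100]: ((1 XOR (0 IMPLIES 1)) XOR NOT 0) -> 1
  row 13 [1101]: ((1 XOR (0 IMPLIES 1)) XOR NOT 1) -> 0
  row 14 [1110]: ((1 XOR (1 IMPLIES 1)) XOR NOT 0) -> 1
  row 15 [1111]: ((1 XOR (1 IMPLIES 1)) XOR NOT 1) -> 0
Full result column, 4 rows per line (P1,P2 fixed per line; P3,P4 runs 00..11 left to right):
  rows 0-3 [P1,P2=00]: 0110  = hex 6
  rows 4-7 [P1,P2=01]: 0110  = hex 6
  rows 8-11 [P1,P2=10]: 1010  = hex A
  rows 12-15 [P1,P2=11]: 1010  = hex A
Output column (row 0 .. row 15) = 0110011010101010
Output column grouped in 4s = 0110 0110 1010 1010 = 0x66AA
Convert to decimal digit by digit (value = value*16 + digit):
  6 -> 6
  6*16 + 6 = 102
  102*16 + 10 (A) = 1642
  1642*16 + 10 (A) = 26282
Decimal = 26282

26282


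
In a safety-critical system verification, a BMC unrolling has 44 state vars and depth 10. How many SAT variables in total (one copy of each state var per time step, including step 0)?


BMC unrolls to depth k, creating one copy of each state var for steps 0..k.
Step count = 10 + 1 = 11 (steps 0 through 10)
Vars per step = 44
Total = 44 * 11 = 484

484


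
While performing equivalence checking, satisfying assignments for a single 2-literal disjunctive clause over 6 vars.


Step 1: Total=2^6=64
Step 2: Unsat when all 2 false: 2^4=16
Step 3: Sat=64-16=48

48


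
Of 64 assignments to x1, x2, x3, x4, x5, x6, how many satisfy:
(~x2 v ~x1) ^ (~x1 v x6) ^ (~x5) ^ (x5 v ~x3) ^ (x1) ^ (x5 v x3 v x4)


CNF with 6 clauses over 6 vars (64 assignments).
An assignment satisfies CNF iff every clause has >=1 true literal.
Check each row (bits = x1,x2,x3,x4,x5,x6; clause T/F shown):
  row 0 [000000]: clauses=TTTTFF -> 0
  row 1 [000001]: clauses=TTTTFF -> 0
  row 2 [000010]: clauses=TTFTFT -> 0
  row 3 [000011]: clauses=TTFTFT -> 0
  row 4 [000100]: clauses=TTTTFT -> 0
  (every remaining row is evaluated the same way; all 64 results are listed next)
Full result column, 8 rows per line (x1,x2,x3 fixed per line; x4,x5,x6 runs 000..111 left to right):
  rows 0-7 [x1,x2,x3=000]: 00000000  (ones: 0)
  rows 8-15 [x1,x2,x3=001]: 00000000  (ones: 0)
  rows 16-23 [x1,x2,x3=010]: 00000000  (ones: 0)
  rows 24-31 [x1,x2,x3=011]: 00000000  (ones: 0)
  rows 32-39 [x1,x2,x3=100]: 00000100  (ones: 1)
  rows 40-47 [x1,x2,x3=101]: 00000000  (ones: 0)
  rows 48-55 [x1,x2,x3=110]: 00000000  (ones: 0)
  rows 56-63 [x1,x2,x3=111]: 00000000  (ones: 0)
Satisfying assignments = 0+0+0+0+1+0+0+0 = 1

1


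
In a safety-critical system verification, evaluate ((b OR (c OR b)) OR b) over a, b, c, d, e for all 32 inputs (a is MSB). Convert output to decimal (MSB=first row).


Formula: ((b OR (c OR b)) OR b) over a, b, c, d, e (32 rows)
Evaluate each row (bits = a,b,c,d,e, MSB first):
  row 0 [00000]: ((0 OR (0 OR 0)) OR 0) -> 0
  row 1 [00001]: ((0 OR (0 OR 0)) OR 0) -> 0
  row 2 [00010]: ((0 OR (0 OR 0)) OR 0) -> 0
  row 3 [00011]: ((0 OR (0 OR 0)) OR 0) -> 0
  row 4 [00100]: ((0 OR (1 OR 0)) OR 0) -> 1
  row 5 [00101]: ((0 OR (1 OR 0)) OR 0) -> 1
  row 6 [00110]: ((0 OR (1 OR 0)) OR 0) -> 1
  row 7 [00111]: ((0 OR (1 OR 0)) OR 0) -> 1
  row 8 [01000]: ((1 OR (0 OR 1)) OR 1) -> 1
  row 9 [01001]: ((1 OR (0 OR 1)) OR 1) -> 1
  row 10 [01010]: ((1 OR (0 OR 1)) OR 1) -> 1
  row 11 [01011]: ((1 OR (0 OR 1)) OR 1) -> 1
  row 12 [01100]: ((1 OR (1 OR 1)) OR 1) -> 1
  row 13 [01101]: ((1 OR (1 OR 1)) OR 1) -> 1
  row 14 [01110]: ((1 OR (1 OR 1)) OR 1) -> 1
  row 15 [01111]: ((1 OR (1 OR 1)) OR 1) -> 1
  row 16 [10000]: ((0 OR (0 OR 0)) OR 0) -> 0
  row 17 [10001]: ((0 OR (0 OR 0)) OR 0) -> 0
  row 18 [10010]: ((0 OR (0 OR 0)) OR 0) -> 0
  row 19 [10011]: ((0 OR (0 OR 0)) OR 0) -> 0
  row 20 [10100]: ((0 OR (1 OR 0)) OR 0) -> 1
  row 21 [10101]: ((0 OR (1 OR 0)) OR 0) -> 1
  row 22 [10110]: ((0 OR (1 OR 0)) OR 0) -> 1
  row 23 [10111]: ((0 OR (1 OR 0)) OR 0) -> 1
  row 24 [11000]: ((1 OR (0 OR 1)) OR 1) -> 1
  row 25 [11001]: ((1 OR (0 OR 1)) OR 1) -> 1
  row 26 [11010]: ((1 OR (0 OR 1)) OR 1) -> 1
  row 27 [11011]: ((1 OR (0 OR 1)) OR 1) -> 1
  row 28 [11100]: ((1 OR (1 OR 1)) OR 1) -> 1
  row 29 [11101]: ((1 OR (1 OR 1)) OR 1) -> 1
  row 30 [11110]: ((1 OR (1 OR 1)) OR 1) -> 1
  row 31 [11111]: ((1 OR (1 OR 1)) OR 1) -> 1
Full result column, 4 rows per line (a,b,c fixed per line; d,e runs 00..11 left to right):
  rows 0-3 [a,b,c=000]: 0000  = hex 0
  rows 4-7 [a,b,c=001]: 1111  = hex F
  rows 8-11 [a,b,c=010]: 1111  = hex F
  rows 12-15 [a,b,c=011]: 1111  = hex F
  rows 16-19 [a,b,c=100]: 0000  = hex 0
  rows 20-23 [a,b,c=101]: 1111  = hex F
  rows 24-27 [a,b,c=110]: 1111  = hex F
  rows 28-31 [a,b,c=111]: 1111  = hex F
Output column (row 0 .. row 31) = 00001111111111110000111111111111
Output column grouped in 4s = 0000 1111 1111 1111 0000 1111 1111 1111 = 0x0FFF0FFF
Convert to decimal digit by digit (value = value*16 + digit):
  0 -> 0
  0*16 + 15 (F) = 15
  15*16 + 15 (F) = 255
  255*16 + 15 (F) = 4095
  4095*16 + 0 = 65520
  65520*16 + 15 (F) = 1048335
  1048335*16 + 15 (F) = 16773375
  16773375*16 + 15 (F) = 268374015
Decimal = 268374015

268374015


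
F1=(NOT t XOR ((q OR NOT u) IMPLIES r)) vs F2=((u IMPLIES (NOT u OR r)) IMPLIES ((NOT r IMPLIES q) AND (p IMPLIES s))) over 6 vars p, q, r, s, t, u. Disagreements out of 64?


F1 = (NOT t XOR ((q OR NOT u) IMPLIES r))
F2 = ((u IMPLIES (NOT u OR r)) IMPLIES ((NOT r IMPLIES q) AND (p IMPLIES s)))
Evaluate both on each of 64 rows (bits = p,q,r,s,t,u):
  row 0 [000000]: F1=1 F2=0 (differ) -> 1
  row 1 [000001]: F1=0 F2=1 (differ) -> 1
  row 2 [000010]: F1=0 F2=0 -> 0
  row 3 [000011]: F1=1 F2=1 -> 0
  row 4 [000100]: F1=1 F2=0 (differ) -> 1
  (every remaining row is evaluated the same way; all 64 results are listed next)
Full result column, 8 rows per line (p,q,r fixed per line; s,t,u runs 000..111 left to right):
  rows 0-7 [p,q,r=000]: 11001100  (ones: 4)
  rows 8-15 [p,q,r=001]: 11001100  (ones: 4)
  rows 16-23 [p,q,r=010]: 00110011  (ones: 4)
  rows 24-31 [p,q,r=011]: 11001100  (ones: 4)
  rows 32-39 [p,q,r=100]: 11001100  (ones: 4)
  rows 40-47 [p,q,r=101]: 00111100  (ones: 4)
  rows 48-55 [p,q,r=110]: 10010011  (ones: 4)
  rows 56-63 [p,q,r=111]: 00111100  (ones: 4)
Disagreements = 4+4+4+4+4+4+4+4 = 32

32


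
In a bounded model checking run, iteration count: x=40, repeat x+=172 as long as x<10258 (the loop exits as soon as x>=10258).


Step 1: x goes from 40 toward 10258 by 172; the body runs while x<10258, so iterations = ceil((bound-start)/step)
Step 2: Distance=10218
Step 3: ceil(10218/172)=60

60


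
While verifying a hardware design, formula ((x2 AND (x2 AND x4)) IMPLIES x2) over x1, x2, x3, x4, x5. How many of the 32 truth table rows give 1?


Formula: ((x2 AND (x2 AND x4)) IMPLIES x2) over 5 vars (32 rows)
Evaluate each row (x1, x2, x3, x4, x5 as bits, MSB first):
  row 0 [00000]: ((0 AND (0 AND 0)) IMPLIES 0) -> 1
  row 1 [00001]: ((0 AND (0 AND 0)) IMPLIES 0) -> 1
  row 2 [00010]: ((0 AND (0 AND 1)) IMPLIES 0) -> 1
  row 3 [00011]: ((0 AND (0 AND 1)) IMPLIES 0) -> 1
  row 4 [00100]: ((0 AND (0 AND 0)) IMPLIES 0) -> 1
  row 5 [00101]: ((0 AND (0 AND 0)) IMPLIES 0) -> 1
  row 6 [00110]: ((0 AND (0 AND 1)) IMPLIES 0) -> 1
  row 7 [00111]: ((0 AND (0 AND 1)) IMPLIES 0) -> 1
  row 8 [01000]: ((1 AND (1 AND 0)) IMPLIES 1) -> 1
  row 9 [01001]: ((1 AND (1 AND 0)) IMPLIES 1) -> 1
  row 10 [01010]: ((1 AND (1 AND 1)) IMPLIES 1) -> 1
  row 11 [01011]: ((1 AND (1 AND 1)) IMPLIES 1) -> 1
  row 12 [01100]: ((1 AND (1 AND 0)) IMPLIES 1) -> 1
  row 13 [01101]: ((1 AND (1 AND 0)) IMPLIES 1) -> 1
  row 14 [01110]: ((1 AND (1 AND 1)) IMPLIES 1) -> 1
  row 15 [01111]: ((1 AND (1 AND 1)) IMPLIES 1) -> 1
  row 16 [10000]: ((0 AND (0 AND 0)) IMPLIES 0) -> 1
  row 17 [10001]: ((0 AND (0 AND 0)) IMPLIES 0) -> 1
  row 18 [10010]: ((0 AND (0 AND 1)) IMPLIES 0) -> 1
  row 19 [10011]: ((0 AND (0 AND 1)) IMPLIES 0) -> 1
  row 20 [10100]: ((0 AND (0 AND 0)) IMPLIES 0) -> 1
  row 21 [10101]: ((0 AND (0 AND 0)) IMPLIES 0) -> 1
  row 22 [10110]: ((0 AND (0 AND 1)) IMPLIES 0) -> 1
  row 23 [10111]: ((0 AND (0 AND 1)) IMPLIES 0) -> 1
  row 24 [11000]: ((1 AND (1 AND 0)) IMPLIES 1) -> 1
  row 25 [11001]: ((1 AND (1 AND 0)) IMPLIES 1) -> 1
  row 26 [11010]: ((1 AND (1 AND 1)) IMPLIES 1) -> 1
  row 27 [11011]: ((1 AND (1 AND 1)) IMPLIES 1) -> 1
  row 28 [11100]: ((1 AND (1 AND 0)) IMPLIES 1) -> 1
  row 29 [11101]: ((1 AND (1 AND 0)) IMPLIES 1) -> 1
  row 30 [11110]: ((1 AND (1 AND 1)) IMPLIES 1) -> 1
  row 31 [11111]: ((1 AND (1 AND 1)) IMPLIES 1) -> 1
Full result column, 8 rows per line (x1,x2 fixed per line; x3,x4,x5 runs 000..111 left to right):
  rows 0-7 [x1,x2=00]: 11111111  (ones: 8)
  rows 8-15 [x1,x2=01]: 11111111  (ones: 8)
  rows 16-23 [x1,x2=10]: 11111111  (ones: 8)
  rows 24-31 [x1,x2=11]: 11111111  (ones: 8)
Count of 1-rows = 8+8+8+8 = 32

32


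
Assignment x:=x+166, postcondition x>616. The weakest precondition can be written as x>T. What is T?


Formula: wp(x:=E, P) = P[E/x] (substitute E for x in postcondition)
Step 1: Postcondition: x>616
Step 2: Substitute x+166 for x: x+166>616
Step 3: Solve for x: x > 616-166 = 450

450


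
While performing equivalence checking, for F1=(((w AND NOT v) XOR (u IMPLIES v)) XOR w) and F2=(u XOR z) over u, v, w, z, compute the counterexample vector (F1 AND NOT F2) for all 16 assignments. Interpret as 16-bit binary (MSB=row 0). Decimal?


F1 = (((w AND NOT v) XOR (u IMPLIES v)) XOR w)
F2 = (u XOR z)
Counterexample to F1=>F2 is where F1=1 and F2=0.
Evaluate each row (bits = u,v,w,z, MSB first):
  row 0 [0000]: F1=1 F2=0 -> F1&~F2 -> 1
  row 1 [0001]: F1=1 F2=1 -> F1&~F2 -> 0
  row 2 [0010]: F1=1 F2=0 -> F1&~F2 -> 1
  row 3 [0011]: F1=1 F2=1 -> F1&~F2 -> 0
  row 4 [0100]: F1=1 F2=0 -> F1&~F2 -> 1
  row 5 [0101]: F1=1 F2=1 -> F1&~F2 -> 0
  row 6 [0110]: F1=0 F2=0 -> F1&~F2 -> 0
  row 7 [0111]: F1=0 F2=1 -> F1&~F2 -> 0
  row 8 [1000]: F1=0 F2=1 -> F1&~F2 -> 0
  row 9 [1001]: F1=0 F2=0 -> F1&~F2 -> 0
  row 10 [1010]: F1=0 F2=1 -> F1&~F2 -> 0
  row 11 [1011]: F1=0 F2=0 -> F1&~F2 -> 0
  row 12 [1100]: F1=1 F2=1 -> F1&~F2 -> 0
  row 13 [1101]: F1=1 F2=0 -> F1&~F2 -> 1
  row 14 [1110]: F1=0 F2=1 -> F1&~F2 -> 0
  row 15 [1111]: F1=0 F2=0 -> F1&~F2 -> 0
Full result column, 4 rows per line (u,v fixed per line; w,z runs 00..11 left to right):
  rows 0-3 [u,v=00]: 1010  = hex A
  rows 4-7 [u,v=01]: 1000  = hex 8
  rows 8-11 [u,v=10]: 0000  = hex 0
  rows 12-15 [u,v=11]: 0100  = hex 4
Counterexample vector (row 0 .. row 15) = 1010100000000100
Output column grouped in 4s = 1010 1000 0000 0100 = 0xA804
Convert to decimal digit by digit (value = value*16 + digit):
  A -> 10
  10*16 + 8 = 168
  168*16 + 0 = 2688
  2688*16 + 4 = 43012
Decimal = 43012

43012


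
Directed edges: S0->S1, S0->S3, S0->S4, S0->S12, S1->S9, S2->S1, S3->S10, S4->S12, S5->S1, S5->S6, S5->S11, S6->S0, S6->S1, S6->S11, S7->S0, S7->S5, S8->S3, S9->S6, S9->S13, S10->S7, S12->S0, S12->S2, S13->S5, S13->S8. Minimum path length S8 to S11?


BFS layer-by-layer from S8:
  dist 0: {S8}
  dist 1: {S3}
  dist 2: {S10}
  dist 3: {S7}
  dist 4: {S0, S5}
  dist 5: {S1, S4, S6, S11, S12}
  -> S11 reached at distance 5
Shortest path length = 5

5


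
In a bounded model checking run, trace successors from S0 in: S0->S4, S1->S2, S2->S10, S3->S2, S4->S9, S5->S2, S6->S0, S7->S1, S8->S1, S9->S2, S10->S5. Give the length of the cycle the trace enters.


Trace from S0 until a state repeats:
  S0 -> S4 -> S9 -> S2 -> S10 -> S5 -> S2
S2 first seen at step 3, revisited at step 6.
Cycle length = 6 - 3 = 3

3


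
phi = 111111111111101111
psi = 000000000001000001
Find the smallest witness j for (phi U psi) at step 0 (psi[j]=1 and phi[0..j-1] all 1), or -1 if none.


(phi U psi) at 0: need smallest j with psi[j]=1 and phi[i]=1 for all i in [0,j).
Scan from step 0:
  step 0: phi=1, psi=0 -> continue
  step 1: phi=1, psi=0 -> continue
  step 2: phi=1, psi=0 -> continue
  step 3: phi=1, psi=0 -> continue
  step 11: psi=1 and phi held for [0,11) -> witness found
Witness step = 11

11


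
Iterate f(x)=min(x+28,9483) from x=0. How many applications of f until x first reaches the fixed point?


Step 1: x=0, cap=9483, increment=28
Step 2: x grows by 28 each step until capped at 9483; fixed point is x=9483
Step 3: iterations = ceil(9483/28) = 339

339


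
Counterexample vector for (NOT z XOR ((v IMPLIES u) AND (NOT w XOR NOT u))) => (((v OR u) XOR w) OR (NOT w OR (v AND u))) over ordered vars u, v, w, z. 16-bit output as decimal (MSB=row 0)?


F1 = (NOT z XOR ((v IMPLIES u) AND (NOT w XOR NOT u)))
F2 = (((v OR u) XOR w) OR (NOT w OR (v AND u)))
Counterexample to F1=>F2 is where F1=1 and F2=0.
Evaluate each row (bits = u,v,w,z, MSB first):
  row 0 [0000]: F1=1 F2=1 -> F1&~F2 -> 0
  row 1 [0001]: F1=0 F2=1 -> F1&~F2 -> 0
  row 2 [0010]: F1=0 F2=1 -> F1&~F2 -> 0
  row 3 [0011]: F1=1 F2=1 -> F1&~F2 -> 0
  row 4 [0100]: F1=1 F2=1 -> F1&~F2 -> 0
  row 5 [0101]: F1=0 F2=1 -> F1&~F2 -> 0
  row 6 [0110]: F1=1 F2=0 -> F1&~F2 -> 1
  row 7 [0111]: F1=0 F2=0 -> F1&~F2 -> 0
  row 8 [1000]: F1=0 F2=1 -> F1&~F2 -> 0
  row 9 [1001]: F1=1 F2=1 -> F1&~F2 -> 0
  row 10 [1010]: F1=1 F2=0 -> F1&~F2 -> 1
  row 11 [1011]: F1=0 F2=0 -> F1&~F2 -> 0
  row 12 [1100]: F1=0 F2=1 -> F1&~F2 -> 0
  row 13 [1101]: F1=1 F2=1 -> F1&~F2 -> 0
  row 14 [1110]: F1=1 F2=1 -> F1&~F2 -> 0
  row 15 [1111]: F1=0 F2=1 -> F1&~F2 -> 0
Full result column, 4 rows per line (u,v fixed per line; w,z runs 00..11 left to right):
  rows 0-3 [u,v=00]: 0000  = hex 0
  rows 4-7 [u,v=01]: 0010  = hex 2
  rows 8-11 [u,v=10]: 0010  = hex 2
  rows 12-15 [u,v=11]: 0000  = hex 0
Counterexample vector (row 0 .. row 15) = 0000001000100000
Output column grouped in 4s = 0000 0010 0010 0000 = 0x0220
Convert to decimal digit by digit (value = value*16 + digit):
  0 -> 0
  0*16 + 2 = 2
  2*16 + 2 = 34
  34*16 + 0 = 544
Decimal = 544

544


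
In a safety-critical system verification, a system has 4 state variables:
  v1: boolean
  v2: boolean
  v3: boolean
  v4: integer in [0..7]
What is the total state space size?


State space = product of domain sizes of all variables.
Domain sizes:
  v1 (boolean): 2
  v2 (boolean): 2
  v3 (boolean): 2
  v4 (integer in [0..7]): 8
Product = 2 * 2 * 2 * 8 = 64

64


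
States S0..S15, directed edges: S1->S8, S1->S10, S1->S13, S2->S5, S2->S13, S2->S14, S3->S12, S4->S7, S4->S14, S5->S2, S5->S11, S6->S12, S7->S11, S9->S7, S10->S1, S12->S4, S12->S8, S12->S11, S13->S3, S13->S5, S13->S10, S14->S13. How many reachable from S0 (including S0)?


BFS from S0:
  layer 0: {S0}
Reachable set: {S0}
Count = 1

1


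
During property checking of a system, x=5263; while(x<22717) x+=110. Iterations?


Step 1: x goes from 5263 toward 22717 by 110; the body runs while x<22717, so iterations = ceil((bound-start)/step)
Step 2: Distance=17454
Step 3: ceil(17454/110)=159

159


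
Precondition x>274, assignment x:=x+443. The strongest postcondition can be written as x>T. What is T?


Formula: sp(P, x:=E) = exists old_x. (x = E[old_x/x]) AND P[old_x/x] (old_x is the value of x before the assignment; eliminate old_x by solving x = E[old_x/x] for old_x)
Step 1: Precondition P: x>274, i.e. old_x > 274
Step 2: Assignment gives x = old_x + 443, so old_x = x - 443
Step 3: Substitute into P: x - 443 > 274
Step 4: Simplify: x > 274+443 = 717

717


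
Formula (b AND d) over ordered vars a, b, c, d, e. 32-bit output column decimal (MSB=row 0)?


Formula: (b AND d) over a, b, c, d, e (32 rows)
Evaluate each row (bits = a,b,c,d,e, MSB first):
  row 0 [00000]: (0 AND 0) -> 0
  row 1 [00001]: (0 AND 0) -> 0
  row 2 [00010]: (0 AND 1) -> 0
  row 3 [00011]: (0 AND 1) -> 0
  row 4 [00100]: (0 AND 0) -> 0
  row 5 [00101]: (0 AND 0) -> 0
  row 6 [00110]: (0 AND 1) -> 0
  row 7 [00111]: (0 AND 1) -> 0
  row 8 [01000]: (1 AND 0) -> 0
  row 9 [01001]: (1 AND 0) -> 0
  row 10 [01010]: (1 AND 1) -> 1
  row 11 [01011]: (1 AND 1) -> 1
  row 12 [01100]: (1 AND 0) -> 0
  row 13 [01101]: (1 AND 0) -> 0
  row 14 [01110]: (1 AND 1) -> 1
  row 15 [01111]: (1 AND 1) -> 1
  row 16 [10000]: (0 AND 0) -> 0
  row 17 [10001]: (0 AND 0) -> 0
  row 18 [10010]: (0 AND 1) -> 0
  row 19 [10011]: (0 AND 1) -> 0
  row 20 [10100]: (0 AND 0) -> 0
  row 21 [10101]: (0 AND 0) -> 0
  row 22 [10110]: (0 AND 1) -> 0
  row 23 [10111]: (0 AND 1) -> 0
  row 24 [11000]: (1 AND 0) -> 0
  row 25 [11001]: (1 AND 0) -> 0
  row 26 [11010]: (1 AND 1) -> 1
  row 27 [11011]: (1 AND 1) -> 1
  row 28 [11100]: (1 AND 0) -> 0
  row 29 [11101]: (1 AND 0) -> 0
  row 30 [11110]: (1 AND 1) -> 1
  row 31 [11111]: (1 AND 1) -> 1
Full result column, 4 rows per line (a,b,c fixed per line; d,e runs 00..11 left to right):
  rows 0-3 [a,b,c=000]: 0000  = hex 0
  rows 4-7 [a,b,c=001]: 0000  = hex 0
  rows 8-11 [a,b,c=010]: 0011  = hex 3
  rows 12-15 [a,b,c=011]: 0011  = hex 3
  rows 16-19 [a,b,c=100]: 0000  = hex 0
  rows 20-23 [a,b,c=101]: 0000  = hex 0
  rows 24-27 [a,b,c=110]: 0011  = hex 3
  rows 28-31 [a,b,c=111]: 0011  = hex 3
Output column (row 0 .. row 31) = 00000000001100110000000000110011
Output column grouped in 4s = 0000 0000 0011 0011 0000 0000 0011 0011 = 0x00330033
Convert to decimal digit by digit (value = value*16 + digit):
  0 -> 0
  0*16 + 0 = 0
  0*16 + 3 = 3
  3*16 + 3 = 51
  51*16 + 0 = 816
  816*16 + 0 = 13056
  13056*16 + 3 = 208899
  208899*16 + 3 = 3342387
Decimal = 3342387

3342387


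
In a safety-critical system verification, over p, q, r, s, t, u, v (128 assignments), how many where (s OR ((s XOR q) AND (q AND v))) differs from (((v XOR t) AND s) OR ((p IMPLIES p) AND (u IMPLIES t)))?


F1 = (s OR ((s XOR q) AND (q AND v)))
F2 = (((v XOR t) AND s) OR ((p IMPLIES p) AND (u IMPLIES t)))
Evaluate both on each of 128 rows (bits = p,q,r,s,t,u,v):
  row 0 [0000000]: F1=0 F2=1 (differ) -> 1
  row 1 [0000001]: F1=0 F2=1 (differ) -> 1
  row 2 [0000010]: F1=0 F2=0 -> 0
  row 3 [0000011]: F1=0 F2=0 -> 0
  row 4 [0000100]: F1=0 F2=1 (differ) -> 1
  (every remaining row is evaluated the same way; all 128 results are listed next)
Full result column, 8 rows per line (p,q,r,s fixed per line; t,u,v runs 000..111 left to right):
  rows 0-7 [p,q,r,s=0000]: 11001111  (ones: 6)
  rows 8-15 [p,q,r,s=0001]: 00100000  (ones: 1)
  rows 16-23 [p,q,r,s=0010]: 11001111  (ones: 6)
  rows 24-31 [p,q,r,s=0011]: 00100000  (ones: 1)
  rows 32-39 [p,q,r,s=0100]: 10011010  (ones: 4)
  rows 40-47 [p,q,r,s=0101]: 00100000  (ones: 1)
  rows 48-55 [p,q,r,s=0110]: 10011010  (ones: 4)
  rows 56-63 [p,q,r,s=0111]: 00100000  (ones: 1)
  rows 64-71 [p,q,r,s=1000]: 11001111  (ones: 6)
  rows 72-79 [p,q,r,s=1001]: 00100000  (ones: 1)
  rows 80-87 [p,q,r,s=1010]: 11001111  (ones: 6)
  rows 88-95 [p,q,r,s=1011]: 00100000  (ones: 1)
  rows 96-103 [p,q,r,s=1100]: 10011010  (ones: 4)
  rows 104-111 [p,q,r,s=1101]: 00100000  (ones: 1)
  rows 112-119 [p,q,r,s=1110]: 10011010  (ones: 4)
  rows 120-127 [p,q,r,s=1111]: 00100000  (ones: 1)
Disagreements = 6+1+6+1+4+1+4+1+6+1+6+1+4+1+4+1 = 48

48


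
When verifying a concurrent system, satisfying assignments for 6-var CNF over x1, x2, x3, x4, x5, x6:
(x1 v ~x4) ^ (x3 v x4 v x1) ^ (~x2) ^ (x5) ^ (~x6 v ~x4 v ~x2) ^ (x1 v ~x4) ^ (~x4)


CNF with 7 clauses over 6 vars (64 assignments).
An assignment satisfies CNF iff every clause has >=1 true literal.
Check each row (bits = x1,x2,x3,x4,x5,x6; clause T/F shown):
  row 0 [000000]: clauses=TFTFTTT -> 0
  row 1 [000001]: clauses=TFTFTTT -> 0
  row 2 [000010]: clauses=TFTTTTT -> 0
  row 3 [000011]: clauses=TFTTTTT -> 0
  row 4 [000100]: clauses=FTTFTFF -> 0
  (every remaining row is evaluated the same way; all 64 results are listed next)
Full result column, 8 rows per line (x1,x2,x3 fixed per line; x4,x5,x6 runs 000..111 left to right):
  rows 0-7 [x1,x2,x3=000]: 00000000  (ones: 0)
  rows 8-15 [x1,x2,x3=001]: 00110000  (ones: 2)
  rows 16-23 [x1,x2,x3=010]: 00000000  (ones: 0)
  rows 24-31 [x1,x2,x3=011]: 00000000  (ones: 0)
  rows 32-39 [x1,x2,x3=100]: 00110000  (ones: 2)
  rows 40-47 [x1,x2,x3=101]: 00110000  (ones: 2)
  rows 48-55 [x1,x2,x3=110]: 00000000  (ones: 0)
  rows 56-63 [x1,x2,x3=111]: 00000000  (ones: 0)
Satisfying assignments = 0+2+0+0+2+2+0+0 = 6

6


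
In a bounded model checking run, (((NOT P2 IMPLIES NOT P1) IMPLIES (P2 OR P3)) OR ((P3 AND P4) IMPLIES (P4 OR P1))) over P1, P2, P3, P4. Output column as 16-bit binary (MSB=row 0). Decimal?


Formula: (((NOT P2 IMPLIES NOT P1) IMPLIES (P2 OR P3)) OR ((P3 AND P4) IMPLIES (P4 OR P1))) over P1, P2, P3, P4 (16 rows)
Evaluate each row (bits = P1,P2,P3,P4, MSB first):
  row 0 [0000]: (((NOT 0 IMPLIES NOT 0) IMPLIES (0 OR 0)) OR ((0 AND 0) IMPLIES (0 OR 0))) -> 1
  row 1 [0001]: (((NOT 0 IMPLIES NOT 0) IMPLIES (0 OR 0)) OR ((0 AND 1) IMPLIES (1 OR 0))) -> 1
  row 2 [0010]: (((NOT 0 IMPLIES NOT 0) IMPLIES (0 OR 1)) OR ((1 AND 0) IMPLIES (0 OR 0))) -> 1
  row 3 [0011]: (((NOT 0 IMPLIES NOT 0) IMPLIES (0 OR 1)) OR ((1 AND 1) IMPLIES (1 OR 0))) -> 1
  row 4 [0100]: (((NOT 1 IMPLIES NOT 0) IMPLIES (1 OR 0)) OR ((0 AND 0) IMPLIES (0 OR 0))) -> 1
  row 5 [0101]: (((NOT 1 IMPLIES NOT 0) IMPLIES (1 OR 0)) OR ((0 AND 1) IMPLIES (1 OR 0))) -> 1
  row 6 [0110]: (((NOT 1 IMPLIES NOT 0) IMPLIES (1 OR 1)) OR ((1 AND 0) IMPLIES (0 OR 0))) -> 1
  row 7 [0111]: (((NOT 1 IMPLIES NOT 0) IMPLIES (1 OR 1)) OR ((1 AND 1) IMPLIES (1 OR 0))) -> 1
  row 8 [1000]: (((NOT 0 IMPLIES NOT 1) IMPLIES (0 OR 0)) OR ((0 AND 0) IMPLIES (0 OR 1))) -> 1
  row 9 [1001]: (((NOT 0 IMPLIES NOT 1) IMPLIES (0 OR 0)) OR ((0 AND 1) IMPLIES (1 OR 1))) -> 1
  row 10 [1010]: (((NOT 0 IMPLIES NOT 1) IMPLIES (0 OR 1)) OR ((1 AND 0) IMPLIES (0 OR 1))) -> 1
  row 11 [1011]: (((NOT 0 IMPLIES NOT 1) IMPLIES (0 OR 1)) OR ((1 AND 1) IMPLIES (1 OR 1))) -> 1
  row 12 [1100]: (((NOT 1 IMPLIES NOT 1) IMPLIES (1 OR 0)) OR ((0 AND 0) IMPLIES (0 OR 1))) -> 1
  row 13 [1101]: (((NOT 1 IMPLIES NOT 1) IMPLIES (1 OR 0)) OR ((0 AND 1) IMPLIES (1 OR 1))) -> 1
  row 14 [1110]: (((NOT 1 IMPLIES NOT 1) IMPLIES (1 OR 1)) OR ((1 AND 0) IMPLIES (0 OR 1))) -> 1
  row 15 [1111]: (((NOT 1 IMPLIES NOT 1) IMPLIES (1 OR 1)) OR ((1 AND 1) IMPLIES (1 OR 1))) -> 1
Full result column, 4 rows per line (P1,P2 fixed per line; P3,P4 runs 00..11 left to right):
  rows 0-3 [P1,P2=00]: 1111  = hex F
  rows 4-7 [P1,P2=01]: 1111  = hex F
  rows 8-11 [P1,P2=10]: 1111  = hex F
  rows 12-15 [P1,P2=11]: 1111  = hex F
Output column (row 0 .. row 15) = 1111111111111111
Output column grouped in 4s = 1111 1111 1111 1111 = 0xFFFF
Convert to decimal digit by digit (value = value*16 + digit):
  F -> 15
  15*16 + 15 (F) = 255
  255*16 + 15 (F) = 4095
  4095*16 + 15 (F) = 65535
Decimal = 65535

65535


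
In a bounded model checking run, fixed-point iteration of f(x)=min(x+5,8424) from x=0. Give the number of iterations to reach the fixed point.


Step 1: x=0, cap=8424, increment=5
Step 2: x grows by 5 each step until capped at 8424; fixed point is x=8424
Step 3: iterations = ceil(8424/5) = 1685

1685


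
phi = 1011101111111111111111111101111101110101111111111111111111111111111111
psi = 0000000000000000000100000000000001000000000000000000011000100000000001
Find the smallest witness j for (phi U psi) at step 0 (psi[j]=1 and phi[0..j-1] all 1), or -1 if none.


(phi U psi) at 0: need smallest j with psi[j]=1 and phi[i]=1 for all i in [0,j).
Scan from step 0:
  step 0: phi=1, psi=0 -> continue
  step 1: phi=0 -> phi-prefix broken from here
  step 19: psi=1 but phi already failed -> not a witness
  step 33: psi=1 but phi already failed -> not a witness
  step 53: psi=1 but phi already failed -> not a witness
  step 54: psi=1 but phi already failed -> not a witness
  step 58: psi=1 but phi already failed -> not a witness
  step 69: psi=1 but phi already failed -> not a witness
  end of trace: no witness -> -1
Witness step = -1

-1


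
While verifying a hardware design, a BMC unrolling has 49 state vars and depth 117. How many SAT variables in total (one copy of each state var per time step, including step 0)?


BMC unrolls to depth k, creating one copy of each state var for steps 0..k.
Step count = 117 + 1 = 118 (steps 0 through 117)
Vars per step = 49
Total = 49 * 118 = 5782

5782


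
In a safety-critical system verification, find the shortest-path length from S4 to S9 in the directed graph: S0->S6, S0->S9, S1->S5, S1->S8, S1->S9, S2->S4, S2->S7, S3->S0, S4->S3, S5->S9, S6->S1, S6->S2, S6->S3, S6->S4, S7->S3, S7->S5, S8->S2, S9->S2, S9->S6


BFS layer-by-layer from S4:
  dist 0: {S4}
  dist 1: {S3}
  dist 2: {S0}
  dist 3: {S6, S9}
  -> S9 reached at distance 3
Shortest path length = 3

3


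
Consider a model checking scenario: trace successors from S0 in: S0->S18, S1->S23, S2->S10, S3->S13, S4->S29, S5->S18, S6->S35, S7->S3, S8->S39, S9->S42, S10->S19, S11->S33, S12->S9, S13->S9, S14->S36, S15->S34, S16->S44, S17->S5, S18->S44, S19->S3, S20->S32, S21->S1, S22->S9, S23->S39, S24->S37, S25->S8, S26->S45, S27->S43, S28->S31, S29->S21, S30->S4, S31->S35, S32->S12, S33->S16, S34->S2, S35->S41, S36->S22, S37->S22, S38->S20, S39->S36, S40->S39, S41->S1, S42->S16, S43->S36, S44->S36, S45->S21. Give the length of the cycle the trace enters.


Trace from S0 until a state repeats:
  S0 -> S18 -> S44 -> S36 -> S22 -> S9 -> S42 -> S16 -> S44
S44 first seen at step 2, revisited at step 8.
Cycle length = 8 - 2 = 6

6


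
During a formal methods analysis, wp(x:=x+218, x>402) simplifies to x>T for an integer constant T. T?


Formula: wp(x:=E, P) = P[E/x] (substitute E for x in postcondition)
Step 1: Postcondition: x>402
Step 2: Substitute x+218 for x: x+218>402
Step 3: Solve for x: x > 402-218 = 184

184


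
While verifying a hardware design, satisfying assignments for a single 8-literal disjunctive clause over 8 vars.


Step 1: Total=2^8=256
Step 2: Unsat when all 8 false: 2^0=1
Step 3: Sat=256-1=255

255


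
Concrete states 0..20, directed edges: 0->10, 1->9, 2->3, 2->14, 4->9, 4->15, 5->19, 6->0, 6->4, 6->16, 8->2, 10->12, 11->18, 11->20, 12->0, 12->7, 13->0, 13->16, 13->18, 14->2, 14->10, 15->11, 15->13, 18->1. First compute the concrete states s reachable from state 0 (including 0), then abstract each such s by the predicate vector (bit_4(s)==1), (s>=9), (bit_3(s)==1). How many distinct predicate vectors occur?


BFS from 0:
Concrete reachable: {0, 7, 10, 12}
Abstract via predicates (bit_4(s)==1), (s>=9), (bit_3(s)==1):
  (0,0,0) <- {0, 7}
  (0,1,1) <- {10, 12}
Distinct abstract states = 2

2


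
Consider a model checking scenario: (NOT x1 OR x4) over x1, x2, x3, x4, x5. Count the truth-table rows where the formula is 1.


Formula: (NOT x1 OR x4) over 5 vars (32 rows)
Evaluate each row (x1, x2, x3, x4, x5 as bits, MSB first):
  row 0 [00000]: (NOT 0 OR 0) -> 1
  row 1 [00001]: (NOT 0 OR 0) -> 1
  row 2 [00010]: (NOT 0 OR 1) -> 1
  row 3 [00011]: (NOT 0 OR 1) -> 1
  row 4 [00100]: (NOT 0 OR 0) -> 1
  row 5 [00101]: (NOT 0 OR 0) -> 1
  row 6 [00110]: (NOT 0 OR 1) -> 1
  row 7 [00111]: (NOT 0 OR 1) -> 1
  row 8 [01000]: (NOT 0 OR 0) -> 1
  row 9 [01001]: (NOT 0 OR 0) -> 1
  row 10 [01010]: (NOT 0 OR 1) -> 1
  row 11 [01011]: (NOT 0 OR 1) -> 1
  row 12 [01100]: (NOT 0 OR 0) -> 1
  row 13 [01101]: (NOT 0 OR 0) -> 1
  row 14 [01110]: (NOT 0 OR 1) -> 1
  row 15 [01111]: (NOT 0 OR 1) -> 1
  row 16 [10000]: (NOT 1 OR 0) -> 0
  row 17 [10001]: (NOT 1 OR 0) -> 0
  row 18 [10010]: (NOT 1 OR 1) -> 1
  row 19 [10011]: (NOT 1 OR 1) -> 1
  row 20 [10100]: (NOT 1 OR 0) -> 0
  row 21 [10101]: (NOT 1 OR 0) -> 0
  row 22 [10110]: (NOT 1 OR 1) -> 1
  row 23 [10111]: (NOT 1 OR 1) -> 1
  row 24 [11000]: (NOT 1 OR 0) -> 0
  row 25 [11001]: (NOT 1 OR 0) -> 0
  row 26 [11010]: (NOT 1 OR 1) -> 1
  row 27 [11011]: (NOT 1 OR 1) -> 1
  row 28 [11100]: (NOT 1 OR 0) -> 0
  row 29 [11101]: (NOT 1 OR 0) -> 0
  row 30 [11110]: (NOT 1 OR 1) -> 1
  row 31 [11111]: (NOT 1 OR 1) -> 1
Full result column, 8 rows per line (x1,x2 fixed per line; x3,x4,x5 runs 000..111 left to right):
  rows 0-7 [x1,x2=00]: 11111111  (ones: 8)
  rows 8-15 [x1,x2=01]: 11111111  (ones: 8)
  rows 16-23 [x1,x2=10]: 00110011  (ones: 4)
  rows 24-31 [x1,x2=11]: 00110011  (ones: 4)
Count of 1-rows = 8+8+4+4 = 24

24


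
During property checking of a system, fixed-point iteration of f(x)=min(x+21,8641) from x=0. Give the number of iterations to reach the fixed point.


Step 1: x=0, cap=8641, increment=21
Step 2: x grows by 21 each step until capped at 8641; fixed point is x=8641
Step 3: iterations = ceil(8641/21) = 412

412


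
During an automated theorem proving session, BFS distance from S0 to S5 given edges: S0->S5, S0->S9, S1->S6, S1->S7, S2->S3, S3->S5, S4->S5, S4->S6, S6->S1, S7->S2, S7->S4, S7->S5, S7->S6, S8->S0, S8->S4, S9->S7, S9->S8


BFS layer-by-layer from S0:
  dist 0: {S0}
  dist 1: {S5, S9}
  -> S5 reached at distance 1
Shortest path length = 1

1


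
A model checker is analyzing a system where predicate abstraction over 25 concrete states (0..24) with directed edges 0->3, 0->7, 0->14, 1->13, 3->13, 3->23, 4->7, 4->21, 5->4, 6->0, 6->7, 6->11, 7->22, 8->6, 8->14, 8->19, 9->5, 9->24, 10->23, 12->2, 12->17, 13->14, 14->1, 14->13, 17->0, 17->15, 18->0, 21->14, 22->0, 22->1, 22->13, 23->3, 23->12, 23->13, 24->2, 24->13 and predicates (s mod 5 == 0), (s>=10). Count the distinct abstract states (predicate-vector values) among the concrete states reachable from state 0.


BFS from 0:
Concrete reachable: {0, 1, 2, 3, 7, 12, 13, 14, 15, 17, 22, 23}
Abstract via predicates (s mod 5 == 0), (s>=10):
  (0,0) <- {1, 2, 3, 7}
  (0,1) <- {12, 13, 14, 17, 22, 23}
  (1,0) <- {0}
  (1,1) <- {15}
Distinct abstract states = 4

4


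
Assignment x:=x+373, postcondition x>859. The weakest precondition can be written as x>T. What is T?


Formula: wp(x:=E, P) = P[E/x] (substitute E for x in postcondition)
Step 1: Postcondition: x>859
Step 2: Substitute x+373 for x: x+373>859
Step 3: Solve for x: x > 859-373 = 486

486


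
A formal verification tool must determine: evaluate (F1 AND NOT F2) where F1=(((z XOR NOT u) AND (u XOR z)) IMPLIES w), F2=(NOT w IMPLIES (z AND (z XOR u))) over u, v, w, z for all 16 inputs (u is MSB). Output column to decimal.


F1 = (((z XOR NOT u) AND (u XOR z)) IMPLIES w)
F2 = (NOT w IMPLIES (z AND (z XOR u)))
Counterexample to F1=>F2 is where F1=1 and F2=0.
Evaluate each row (bits = u,v,w,z, MSB first):
  row 0 [0000]: F1=1 F2=0 -> F1&~F2 -> 1
  row 1 [0001]: F1=1 F2=1 -> F1&~F2 -> 0
  row 2 [0010]: F1=1 F2=1 -> F1&~F2 -> 0
  row 3 [0011]: F1=1 F2=1 -> F1&~F2 -> 0
  row 4 [0100]: F1=1 F2=0 -> F1&~F2 -> 1
  row 5 [0101]: F1=1 F2=1 -> F1&~F2 -> 0
  row 6 [0110]: F1=1 F2=1 -> F1&~F2 -> 0
  row 7 [0111]: F1=1 F2=1 -> F1&~F2 -> 0
  row 8 [1000]: F1=1 F2=0 -> F1&~F2 -> 1
  row 9 [1001]: F1=1 F2=0 -> F1&~F2 -> 1
  row 10 [1010]: F1=1 F2=1 -> F1&~F2 -> 0
  row 11 [1011]: F1=1 F2=1 -> F1&~F2 -> 0
  row 12 [1100]: F1=1 F2=0 -> F1&~F2 -> 1
  row 13 [1101]: F1=1 F2=0 -> F1&~F2 -> 1
  row 14 [1110]: F1=1 F2=1 -> F1&~F2 -> 0
  row 15 [1111]: F1=1 F2=1 -> F1&~F2 -> 0
Full result column, 4 rows per line (u,v fixed per line; w,z runs 00..11 left to right):
  rows 0-3 [u,v=00]: 1000  = hex 8
  rows 4-7 [u,v=01]: 1000  = hex 8
  rows 8-11 [u,v=10]: 1100  = hex C
  rows 12-15 [u,v=11]: 1100  = hex C
Counterexample vector (row 0 .. row 15) = 1000100011001100
Output column grouped in 4s = 1000 1000 1100 1100 = 0x88CC
Convert to decimal digit by digit (value = value*16 + digit):
  8 -> 8
  8*16 + 8 = 136
  136*16 + 12 (C) = 2188
  2188*16 + 12 (C) = 35020
Decimal = 35020

35020


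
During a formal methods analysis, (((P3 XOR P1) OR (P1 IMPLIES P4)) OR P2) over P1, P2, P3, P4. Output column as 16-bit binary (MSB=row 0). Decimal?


Formula: (((P3 XOR P1) OR (P1 IMPLIES P4)) OR P2) over P1, P2, P3, P4 (16 rows)
Evaluate each row (bits = P1,P2,P3,P4, MSB first):
  row 0 [0000]: (((0 XOR 0) OR (0 IMPLIES 0)) OR 0) -> 1
  row 1 [0001]: (((0 XOR 0) OR (0 IMPLIES 1)) OR 0) -> 1
  row 2 [0010]: (((1 XOR 0) OR (0 IMPLIES 0)) OR 0) -> 1
  row 3 [0011]: (((1 XOR 0) OR (0 IMPLIES 1)) OR 0) -> 1
  row 4 [0100]: (((0 XOR 0) OR (0 IMPLIES 0)) OR 1) -> 1
  row 5 [0101]: (((0 XOR 0) OR (0 IMPLIES 1)) OR 1) -> 1
  row 6 [0110]: (((1 XOR 0) OR (0 IMPLIES 0)) OR 1) -> 1
  row 7 [0111]: (((1 XOR 0) OR (0 IMPLIES 1)) OR 1) -> 1
  row 8 [1000]: (((0 XOR 1) OR (1 IMPLIES 0)) OR 0) -> 1
  row 9 [1001]: (((0 XOR 1) OR (1 IMPLIES 1)) OR 0) -> 1
  row 10 [1010]: (((1 XOR 1) OR (1 IMPLIES 0)) OR 0) -> 0
  row 11 [1011]: (((1 XOR 1) OR (1 IMPLIES 1)) OR 0) -> 1
  row 12 [1100]: (((0 XOR 1) OR (1 IMPLIES 0)) OR 1) -> 1
  row 13 [1101]: (((0 XOR 1) OR (1 IMPLIES 1)) OR 1) -> 1
  row 14 [1110]: (((1 XOR 1) OR (1 IMPLIES 0)) OR 1) -> 1
  row 15 [1111]: (((1 XOR 1) OR (1 IMPLIES 1)) OR 1) -> 1
Full result column, 4 rows per line (P1,P2 fixed per line; P3,P4 runs 00..11 left to right):
  rows 0-3 [P1,P2=00]: 1111  = hex F
  rows 4-7 [P1,P2=01]: 1111  = hex F
  rows 8-11 [P1,P2=10]: 1101  = hex D
  rows 12-15 [P1,P2=11]: 1111  = hex F
Output column (row 0 .. row 15) = 1111111111011111
Output column grouped in 4s = 1111 1111 1101 1111 = 0xFFDF
Convert to decimal digit by digit (value = value*16 + digit):
  F -> 15
  15*16 + 15 (F) = 255
  255*16 + 13 (D) = 4093
  4093*16 + 15 (F) = 65503
Decimal = 65503

65503


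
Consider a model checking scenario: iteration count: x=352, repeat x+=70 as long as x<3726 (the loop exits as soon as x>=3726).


Step 1: x goes from 352 toward 3726 by 70; the body runs while x<3726, so iterations = ceil((bound-start)/step)
Step 2: Distance=3374
Step 3: ceil(3374/70)=49

49


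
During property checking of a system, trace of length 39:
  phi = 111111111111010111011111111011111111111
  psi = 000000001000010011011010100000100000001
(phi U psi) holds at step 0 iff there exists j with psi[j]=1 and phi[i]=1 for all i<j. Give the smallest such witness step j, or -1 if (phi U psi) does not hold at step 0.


(phi U psi) at 0: need smallest j with psi[j]=1 and phi[i]=1 for all i in [0,j).
Scan from step 0:
  step 0: phi=1, psi=0 -> continue
  step 1: phi=1, psi=0 -> continue
  step 2: phi=1, psi=0 -> continue
  step 3: phi=1, psi=0 -> continue
  step 8: psi=1 and phi held for [0,8) -> witness found
Witness step = 8

8


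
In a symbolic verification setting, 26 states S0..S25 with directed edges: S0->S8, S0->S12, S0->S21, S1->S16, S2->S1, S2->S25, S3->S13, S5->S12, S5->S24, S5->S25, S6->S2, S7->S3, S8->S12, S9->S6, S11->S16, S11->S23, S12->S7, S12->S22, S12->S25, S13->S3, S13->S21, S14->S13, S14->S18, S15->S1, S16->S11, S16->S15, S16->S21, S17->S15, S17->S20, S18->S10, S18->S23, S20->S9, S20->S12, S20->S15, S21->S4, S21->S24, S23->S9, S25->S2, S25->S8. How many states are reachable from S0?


BFS from S0:
  layer 0: {S0}
  layer 1: {S8, S12, S21}
  layer 2: {S4, S7, S22, S24, S25}
  layer 3: {S2, S3}
  layer 4: {S1, S13}
  layer 5: {S16}
  layer 6: {S11, S15}
  layer 7: {S23}
  layer 8: {S9}
  layer 9: {S6}
Reachable set: {S0, S1, S2, S3, S4, S6, S7, S8, S9, S11, S12, S13, S15, S16, S21, S22, S23, S24, S25}
Count = 19

19


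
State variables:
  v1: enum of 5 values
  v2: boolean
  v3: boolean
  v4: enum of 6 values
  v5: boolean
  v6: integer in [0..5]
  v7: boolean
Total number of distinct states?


State space = product of domain sizes of all variables.
Domain sizes:
  v1 (enum of 5 values): 5
  v2 (boolean): 2
  v3 (boolean): 2
  v4 (enum of 6 values): 6
  v5 (boolean): 2
  v6 (integer in [0..5]): 6
  v7 (boolean): 2
Product = 5 * 2 * 2 * 6 * 2 * 6 * 2 = 2880

2880


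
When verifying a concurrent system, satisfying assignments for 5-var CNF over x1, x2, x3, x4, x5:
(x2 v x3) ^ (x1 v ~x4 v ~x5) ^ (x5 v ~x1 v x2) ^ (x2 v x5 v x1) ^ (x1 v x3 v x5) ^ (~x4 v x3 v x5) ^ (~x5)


CNF with 7 clauses over 5 vars (32 assignments).
An assignment satisfies CNF iff every clause has >=1 true literal.
Check each row (bits = x1,x2,x3,x4,x5; clause T/F shown):
  row 0 [00000]: clauses=FTTFFTT -> 0
  row 1 [00001]: clauses=FTTTTTF -> 0
  row 2 [00010]: clauses=FTTFFFT -> 0
  row 3 [00011]: clauses=FFTTTTF -> 0
  row 4 [00100]: clauses=TTTFTTT -> 0
  row 5 [00101]: clauses=TTTTTTF -> 0
  row 6 [00110]: clauses=TTTFTTT -> 0
  row 7 [00111]: clauses=TFTTTTF -> 0
  row 8 [01000]: clauses=TTTTFTT -> 0
  row 9 [01001]: clauses=TTTTTTF -> 0
  row 10 [01010]: clauses=TTTTFFT -> 0
  row 11 [01011]: clauses=TFTTTTF -> 0
  row 12 [01100]: clauses=TTTTTTT -> 1
  row 13 [01101]: clauses=TTTTTTF -> 0
  row 14 [01110]: clauses=TTTTTTT -> 1
  row 15 [01111]: clauses=TFTTTTF -> 0
  row 16 [10000]: clauses=FTFTTTT -> 0
  row 17 [10001]: clauses=FTTTTTF -> 0
  row 18 [10010]: clauses=FTFTTFT -> 0
  row 19 [10011]: clauses=FTTTTTF -> 0
  row 20 [10100]: clauses=TTFTTTT -> 0
  row 21 [10101]: clauses=TTTTTTF -> 0
  row 22 [10110]: clauses=TTFTTTT -> 0
  row 23 [10111]: clauses=TTTTTTF -> 0
  row 24 [11000]: clauses=TTTTTTT -> 1
  row 25 [11001]: clauses=TTTTTTF -> 0
  row 26 [11010]: clauses=TTTTTFT -> 0
  row 27 [11011]: clauses=TTTTTTF -> 0
  row 28 [11100]: clauses=TTTTTTT -> 1
  row 29 [11101]: clauses=TTTTTTF -> 0
  row 30 [11110]: clauses=TTTTTTT -> 1
  row 31 [11111]: clauses=TTTTTTF -> 0
Full result column, 8 rows per line (x1,x2 fixed per line; x3,x4,x5 runs 000..111 left to right):
  rows 0-7 [x1,x2=00]: 00000000  (ones: 0)
  rows 8-15 [x1,x2=01]: 00001010  (ones: 2)
  rows 16-23 [x1,x2=10]: 00000000  (ones: 0)
  rows 24-31 [x1,x2=11]: 10001010  (ones: 3)
Satisfying assignments = 0+2+0+3 = 5

5
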